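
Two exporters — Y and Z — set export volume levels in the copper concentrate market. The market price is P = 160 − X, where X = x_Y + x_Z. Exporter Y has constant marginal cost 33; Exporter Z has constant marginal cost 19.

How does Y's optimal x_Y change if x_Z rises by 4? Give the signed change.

Exporter Y's profit: π = x_Y(160 − (x_Y + x_Z)) − 33x_Y.
∂π/∂x_Y = 127 − 2x_Y − x_Z = 0, so x_Y = 63.5 − 0.5x_Z.
The reaction-function slope is −0.5, so a 4-unit rise in x_Z moves x_Y by −0.5 × 4 = −2. Y's best response falls — the actions are strategic substitutes.

-2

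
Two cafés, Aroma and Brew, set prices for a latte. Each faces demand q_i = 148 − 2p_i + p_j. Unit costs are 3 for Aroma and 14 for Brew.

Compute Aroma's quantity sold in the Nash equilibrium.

99.6

Aroma's profit: π = (p_{Aroma} − 3)(148 − 2p_{Aroma} + p_{Brew}).
∂π/∂p_{Aroma} = 154 − 4p_{Aroma} + p_{Brew} = 0 ⇒ p_{Aroma} = 38.5 + 0.25p_{Brew}.
Similarly p_{Brew} = 44 + 0.25p_{Aroma}.
Plugging p_{Brew} into Aroma's best response: p_{Aroma} = 38.5 + 0.25(44 + 0.25p_{Aroma}) ⇒ 0.9375p_{Aroma} = 49.5, so p_{Aroma} = 52.8.
Then p_{Brew} = 44 + 0.25·52.8 = 57.2.
q_{Aroma} = 148 − 2·52.8 + 57.2 = 99.6.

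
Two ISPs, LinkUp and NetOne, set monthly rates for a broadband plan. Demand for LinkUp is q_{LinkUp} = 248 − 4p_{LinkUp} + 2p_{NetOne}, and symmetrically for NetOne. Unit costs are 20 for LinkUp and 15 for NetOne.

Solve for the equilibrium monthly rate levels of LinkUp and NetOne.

54, 52

LinkUp's profit: π = (p_{LinkUp} − 20)(248 − 4p_{LinkUp} + 2p_{NetOne}).
∂π/∂p_{LinkUp} = 328 − 8p_{LinkUp} + 2p_{NetOne} = 0 ⇒ p_{LinkUp} = 41 + 0.25p_{NetOne}.
Similarly p_{NetOne} = 38.5 + 0.25p_{LinkUp}.
Solving the two reaction functions simultaneously: (1 − (0.25)(0.25))p_{LinkUp} = 41 + 0.25·38.5, so 0.9375p_{LinkUp} = 50.625 and p_{LinkUp} = 54.
Then p_{NetOne} = 38.5 + 0.25·54 = 52.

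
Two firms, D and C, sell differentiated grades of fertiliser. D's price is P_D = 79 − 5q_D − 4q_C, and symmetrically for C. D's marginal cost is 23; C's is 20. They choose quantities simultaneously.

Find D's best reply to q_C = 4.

Firm D's profit: π = q_D(79 − 5q_D − 4q_C) − 23q_D.
∂π/∂q_D = 56 − 10q_D − 4q_C = 0 ⇒ q_D = 5.6 − 0.4q_C.
At q_C = 4: q_D = 5.6 − 0.4·4 = 4.

4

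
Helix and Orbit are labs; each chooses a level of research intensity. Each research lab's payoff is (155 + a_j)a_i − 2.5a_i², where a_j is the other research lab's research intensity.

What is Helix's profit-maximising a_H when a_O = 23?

35.6

Helix's payoff is (155 + a_O)a_H − 2.5a_H².
∂π/∂a_H = 155 + a_O − 5a_H = 0, so a_H = 31 + 0.2a_O.
At a_O = 23: a_H = 31 + 0.2·23 = 35.6.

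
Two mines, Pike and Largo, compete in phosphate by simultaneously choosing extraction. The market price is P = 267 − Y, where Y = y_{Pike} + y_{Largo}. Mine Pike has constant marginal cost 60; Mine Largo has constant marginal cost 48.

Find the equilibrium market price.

125

Mine Pike's profit: π = y_{Pike}(267 − (y_{Pike} + y_{Largo})) − 60y_{Pike}.
∂π/∂y_{Pike} = 207 − 2y_{Pike} − y_{Largo} = 0, so y_{Pike} = 103.5 − 0.5y_{Largo}.
By the same steps for Largo: y_{Largo} = 109.5 − 0.5y_{Pike}.
Solving the two reaction functions simultaneously: (1 − (−0.5)(−0.5))y_{Pike} = 103.5 − 0.5·109.5, so 0.75y_{Pike} = 48.75 and y_{Pike} = 65.
Then y_{Largo} = 109.5 − 0.5·65 = 77.
Equilibrium price: P = 267 − 142 = 125.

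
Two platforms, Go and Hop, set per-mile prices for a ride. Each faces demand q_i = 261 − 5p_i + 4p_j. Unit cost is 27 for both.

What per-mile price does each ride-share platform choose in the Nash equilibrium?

Go's profit: π = (p_{Go} − 27)(261 − 5p_{Go} + 4p_{Hop}).
∂π/∂p_{Go} = 396 − 10p_{Go} + 4p_{Hop} = 0 ⇒ p_{Go} = 39.6 + 0.4p_{Hop}.
The game is symmetric, so in equilibrium p_{Hop} = p_{Go}: the reaction function gives 0.6p_{Go} = 39.6, hence p_{Go} = 66.

66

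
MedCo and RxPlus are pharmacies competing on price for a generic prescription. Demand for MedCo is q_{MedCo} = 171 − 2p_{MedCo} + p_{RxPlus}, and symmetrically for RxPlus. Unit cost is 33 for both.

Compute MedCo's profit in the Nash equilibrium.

4232

MedCo's profit: π = (p_{MedCo} − 33)(171 − 2p_{MedCo} + p_{RxPlus}).
∂π/∂p_{MedCo} = 237 − 4p_{MedCo} + p_{RxPlus} = 0 ⇒ p_{MedCo} = 59.25 + 0.25p_{RxPlus}.
Setting p_{MedCo} = p_{RxPlus} in the reaction function: p_{MedCo} = 59.25 + 0.25p_{MedCo}, so p_{MedCo} = 59.25 / 0.75 = 79.
q_{MedCo} = 171 − 2·79 + 79 = 92.
Profit = (79 − 33)·92 = 4232.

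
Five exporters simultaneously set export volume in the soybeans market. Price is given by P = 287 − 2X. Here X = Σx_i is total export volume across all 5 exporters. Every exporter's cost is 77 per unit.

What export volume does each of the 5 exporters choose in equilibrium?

17.5

A representative exporter's profit is π_i = x_i(287 − 2X) − 77x_i, with X = x_i + Σ_{j≠i} x_j.
First-order condition: 210 − 4x_i − 2Σ_{j≠i} x_j = 0.
In a symmetric equilibrium every exporter chooses the same x, so Σ_{j≠i} x_j = 4x. The condition becomes 210 − 12x = 0, giving x = 210/12 = 17.5.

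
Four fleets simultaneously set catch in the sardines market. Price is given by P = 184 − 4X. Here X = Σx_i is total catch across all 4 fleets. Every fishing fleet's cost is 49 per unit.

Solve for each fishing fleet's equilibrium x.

A representative fishing fleet's profit is π_i = x_i(184 − 4X) − 49x_i, with X = x_i + Σ_{j≠i} x_j.
First-order condition: 135 − 8x_i − 4Σ_{j≠i} x_j = 0.
Imposing symmetry (x_j = x for all j) turns Σ_{j≠i} x_j into 3x, so 135 = 20x and x = 6.75.

6.75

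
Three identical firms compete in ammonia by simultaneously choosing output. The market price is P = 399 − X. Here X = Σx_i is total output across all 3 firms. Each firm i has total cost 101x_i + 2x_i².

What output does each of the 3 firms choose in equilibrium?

A representative firm's profit is π_i = x_i(399 − X) − 101x_i − 2x_i², with X = x_i + Σ_{j≠i} x_j.
First-order condition: 298 − 6x_i − Σ_{j≠i} x_j = 0.
In a symmetric equilibrium every firm chooses the same x, so Σ_{j≠i} x_j = 2x. The condition becomes 298 − 8x = 0, giving x = 298/8 = 37.25.

37.25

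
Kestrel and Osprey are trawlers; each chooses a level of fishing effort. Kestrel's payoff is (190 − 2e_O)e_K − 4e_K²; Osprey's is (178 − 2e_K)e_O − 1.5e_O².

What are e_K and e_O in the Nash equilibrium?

Expanding Kestrel's payoff: 190e_K − 2e_Oe_K − 4e_K².
∂π/∂e_K = 190 − 2e_O − 8e_K = 0, so e_K = 23.75 − 0.25e_O.
Likewise for Osprey: e_O = 178/3 − (2/3)e_K.
Plugging e_O into Kestrel's best response: e_K = 23.75 − 0.25(178/3 − (2/3)e_K) ⇒ (5/6)e_K = 107/12, so e_K = 10.7.
Then e_O = 178/3 − (2/3)·10.7 = 52.2.

10.7, 52.2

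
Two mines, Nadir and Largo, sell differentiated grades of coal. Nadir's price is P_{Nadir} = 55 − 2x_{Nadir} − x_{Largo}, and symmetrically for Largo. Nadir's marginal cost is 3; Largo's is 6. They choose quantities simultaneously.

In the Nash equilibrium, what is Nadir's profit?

Mine Nadir's profit: π = x_{Nadir}(55 − 2x_{Nadir} − x_{Largo}) − 3x_{Nadir}.
∂π/∂x_{Nadir} = 52 − 4x_{Nadir} − x_{Largo} = 0 ⇒ x_{Nadir} = 13 − 0.25x_{Largo}.
Similarly x_{Largo} = 12.25 − 0.25x_{Nadir}.
Substituting the second reaction function into the first: x_{Nadir} = 13 − 0.25(12.25 − 0.25x_{Nadir}), which gives 0.9375x_{Nadir} = 9.9375 ⇒ x_{Nadir} = 10.6.
Then x_{Largo} = 12.25 − 0.25·10.6 = 9.6.
P_{Nadir} = 55 − 2·10.6 − 9.6 = 24.2.
Profit = (24.2 − 3)·10.6 = 224.72.

224.72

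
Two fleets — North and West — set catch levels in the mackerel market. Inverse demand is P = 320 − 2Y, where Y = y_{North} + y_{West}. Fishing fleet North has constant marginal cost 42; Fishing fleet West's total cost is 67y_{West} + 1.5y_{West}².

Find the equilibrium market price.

162

Fishing fleet North's profit: π = y_{North}(320 − 2(y_{North} + y_{West})) − 42y_{North}.
∂π/∂y_{North} = 278 − 4y_{North} − 2y_{West} = 0, so y_{North} = 69.5 − 0.5y_{West}.
For West: ∂π/∂y_{West} = 253 − 7y_{West} − 2y_{North} = 0 ⇒ y_{West} = 253/7 − (2/7)y_{North}.
Solving the two reaction functions simultaneously: (1 − (−0.5)(−2/7))y_{North} = 69.5 − 0.5·(253/7), so (6/7)y_{North} = 360/7 and y_{North} = 60.
Then y_{West} = 253/7 − (2/7)·60 = 19.
Equilibrium price: P = 320 − 2·79 = 162.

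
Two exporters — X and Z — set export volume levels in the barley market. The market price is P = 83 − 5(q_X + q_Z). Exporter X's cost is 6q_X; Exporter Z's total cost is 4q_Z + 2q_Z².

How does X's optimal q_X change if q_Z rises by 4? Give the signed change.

-2

Exporter X's profit: π = q_X(83 − 5(q_X + q_Z)) − 6q_X.
∂π/∂q_X = 77 − 10q_X − 5q_Z = 0, so q_X = 7.7 − 0.5q_Z.
The reaction-function slope is −0.5, so a 4-unit rise in q_Z moves q_X by −0.5 × 4 = −2. X's best response falls — the actions are strategic substitutes.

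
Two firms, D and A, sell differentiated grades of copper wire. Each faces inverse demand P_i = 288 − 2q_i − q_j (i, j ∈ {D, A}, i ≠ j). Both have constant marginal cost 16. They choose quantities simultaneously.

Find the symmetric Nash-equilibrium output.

54.4

Firm D's profit: π = q_D(288 − 2q_D − q_A) − 16q_D.
∂π/∂q_D = 272 − 4q_D − q_A = 0 ⇒ q_D = 68 − 0.25q_A.
The game is symmetric, so in equilibrium q_A = q_D: the reaction function gives 1.25q_D = 68, hence q_D = 54.4.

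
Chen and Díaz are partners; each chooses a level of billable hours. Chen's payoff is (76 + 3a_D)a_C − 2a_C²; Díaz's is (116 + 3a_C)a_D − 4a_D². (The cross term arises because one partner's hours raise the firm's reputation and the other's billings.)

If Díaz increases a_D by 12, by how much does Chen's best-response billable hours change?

9

Expanding Chen's payoff: 76a_C + 3a_Da_C − 2a_C².
∂π/∂a_C = 76 + 3a_D − 4a_C = 0, so a_C = 19 + 0.75a_D.
The reaction-function slope is 0.75, so a 12-unit rise in a_D moves a_C by 0.75 × 12 = 9. Chen's best response rises — the actions are strategic complements.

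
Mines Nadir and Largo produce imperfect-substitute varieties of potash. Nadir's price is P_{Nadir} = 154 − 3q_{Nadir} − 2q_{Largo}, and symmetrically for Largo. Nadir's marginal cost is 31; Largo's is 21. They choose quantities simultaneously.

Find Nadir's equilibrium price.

75.25

Mine Nadir's profit: π = q_{Nadir}(154 − 3q_{Nadir} − 2q_{Largo}) − 31q_{Nadir}.
∂π/∂q_{Nadir} = 123 − 6q_{Nadir} − 2q_{Largo} = 0 ⇒ q_{Nadir} = 20.5 − (1/3)q_{Largo}.
Similarly q_{Largo} = 133/6 − (1/3)q_{Nadir}.
Substituting the second reaction function into the first: q_{Nadir} = 20.5 − (1/3)(133/6 − (1/3)q_{Nadir}), which gives (8/9)q_{Nadir} = 118/9 ⇒ q_{Nadir} = 14.75.
Then q_{Largo} = 133/6 − (1/3)·14.75 = 17.25.
P_{Nadir} = 154 − 3·14.75 − 2·17.25 = 75.25.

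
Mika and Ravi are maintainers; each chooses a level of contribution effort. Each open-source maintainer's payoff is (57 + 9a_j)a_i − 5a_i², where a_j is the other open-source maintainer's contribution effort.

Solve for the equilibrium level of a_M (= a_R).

57

Mika's payoff is (57 + 9a_R)a_M − 5a_M².
∂π/∂a_M = 57 + 9a_R − 10a_M = 0, so a_M = 5.7 + 0.9a_R.
The game is symmetric, so in equilibrium a_R = a_M: the reaction function gives 0.1a_M = 5.7, hence a_M = 57.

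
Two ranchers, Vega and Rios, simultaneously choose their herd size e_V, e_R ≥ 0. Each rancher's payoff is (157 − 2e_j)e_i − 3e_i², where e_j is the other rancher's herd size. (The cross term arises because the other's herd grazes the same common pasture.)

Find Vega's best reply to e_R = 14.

21.5

Vega's payoff is (157 − 2e_R)e_V − 3e_V².
∂π/∂e_V = 157 − 2e_R − 6e_V = 0, so e_V = 157/6 − (1/3)e_R.
At e_R = 14: e_V = 157/6 − (1/3)·14 = 21.5.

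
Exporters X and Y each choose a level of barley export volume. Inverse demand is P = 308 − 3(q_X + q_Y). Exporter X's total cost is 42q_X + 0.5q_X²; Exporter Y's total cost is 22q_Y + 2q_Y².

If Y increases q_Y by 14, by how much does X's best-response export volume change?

Exporter X's profit: π = q_X(308 − 3(q_X + q_Y)) − 42q_X − 0.5q_X².
∂π/∂q_X = 266 − 7q_X − 3q_Y = 0, so q_X = 38 − (3/7)q_Y.
The reaction-function slope is −3/7, so a 14-unit rise in q_Y moves q_X by −3/7 × 14 = −6. X's best response falls — the actions are strategic substitutes.

-6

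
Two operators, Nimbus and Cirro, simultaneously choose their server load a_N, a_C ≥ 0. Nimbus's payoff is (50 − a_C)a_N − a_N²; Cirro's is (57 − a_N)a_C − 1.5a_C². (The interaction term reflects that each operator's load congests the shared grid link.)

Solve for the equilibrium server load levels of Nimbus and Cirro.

Expanding Nimbus's payoff: 50a_N − a_Ca_N − a_N².
∂π/∂a_N = 50 − a_C − 2a_N = 0, so a_N = 25 − 0.5a_C.
Likewise for Cirro: a_C = 19 − (1/3)a_N.
Substituting the second reaction function into the first: a_N = 25 − 0.5(19 − (1/3)a_N), which gives (5/6)a_N = 15.5 ⇒ a_N = 18.6.
Then a_C = 19 − (1/3)·18.6 = 12.8.

18.6, 12.8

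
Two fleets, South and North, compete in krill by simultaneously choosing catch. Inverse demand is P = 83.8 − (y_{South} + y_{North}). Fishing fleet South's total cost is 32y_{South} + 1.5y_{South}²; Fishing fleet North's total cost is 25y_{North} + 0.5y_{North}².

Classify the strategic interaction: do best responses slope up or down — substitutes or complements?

strategic substitutes

Fishing fleet South's profit: π = y_{South}(83.8 − (y_{South} + y_{North})) − 32y_{South} − 1.5y_{South}².
∂π/∂y_{South} = 51.8 − 5y_{South} − y_{North} = 0, so y_{South} = 10.36 − 0.2y_{North}.
The best-response slope dy_{South}/dy_{North} = −0.2 < 0: the reaction function is downward-sloping, so the choices are strategic substitutes.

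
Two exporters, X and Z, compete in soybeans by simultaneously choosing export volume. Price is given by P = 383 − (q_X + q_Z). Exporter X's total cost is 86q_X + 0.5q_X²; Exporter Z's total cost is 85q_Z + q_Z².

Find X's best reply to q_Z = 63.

Exporter X's profit: π = q_X(383 − (q_X + q_Z)) − 86q_X − 0.5q_X².
∂π/∂q_X = 297 − 3q_X − q_Z = 0, so q_X = 99 − (1/3)q_Z.
At q_Z = 63: q_X = 99 − (1/3)·63 = 78.

78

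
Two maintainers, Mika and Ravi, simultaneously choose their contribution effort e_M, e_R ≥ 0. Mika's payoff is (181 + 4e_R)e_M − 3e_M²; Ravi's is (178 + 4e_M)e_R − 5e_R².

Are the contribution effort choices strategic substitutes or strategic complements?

Expanding Mika's payoff: 181e_M + 4e_Re_M − 3e_M².
∂π/∂e_M = 181 + 4e_R − 6e_M = 0, so e_M = 181/6 + (2/3)e_R.
The best-response slope de_M/de_R = 2/3 > 0: the reaction function is upward-sloping, so the choices are strategic complements.

strategic complements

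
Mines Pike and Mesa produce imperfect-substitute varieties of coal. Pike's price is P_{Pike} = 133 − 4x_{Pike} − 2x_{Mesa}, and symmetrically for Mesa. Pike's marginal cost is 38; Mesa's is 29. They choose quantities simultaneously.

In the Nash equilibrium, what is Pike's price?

74.8

Mine Pike's profit: π = x_{Pike}(133 − 4x_{Pike} − 2x_{Mesa}) − 38x_{Pike}.
∂π/∂x_{Pike} = 95 − 8x_{Pike} − 2x_{Mesa} = 0 ⇒ x_{Pike} = 11.875 − 0.25x_{Mesa}.
Similarly x_{Mesa} = 13 − 0.25x_{Pike}.
Substituting the second reaction function into the first: x_{Pike} = 11.875 − 0.25(13 − 0.25x_{Pike}), which gives 0.9375x_{Pike} = 8.625 ⇒ x_{Pike} = 9.2.
Then x_{Mesa} = 13 − 0.25·9.2 = 10.7.
P_{Pike} = 133 − 4·9.2 − 2·10.7 = 74.8.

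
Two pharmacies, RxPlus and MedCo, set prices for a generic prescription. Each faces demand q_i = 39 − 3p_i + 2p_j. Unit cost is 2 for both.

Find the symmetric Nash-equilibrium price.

RxPlus's profit: π = (p_{RxPlus} − 2)(39 − 3p_{RxPlus} + 2p_{MedCo}).
∂π/∂p_{RxPlus} = 45 − 6p_{RxPlus} + 2p_{MedCo} = 0 ⇒ p_{RxPlus} = 7.5 + (1/3)p_{MedCo}.
By symmetry p_{MedCo} = p_{RxPlus}; substituting into the reaction function, (2/3)p_{RxPlus} = 7.5 and p_{RxPlus} = 11.25.

11.25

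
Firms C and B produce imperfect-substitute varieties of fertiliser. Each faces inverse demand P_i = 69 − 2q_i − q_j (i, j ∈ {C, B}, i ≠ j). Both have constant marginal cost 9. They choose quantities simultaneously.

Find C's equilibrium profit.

Firm C's profit: π = q_C(69 − 2q_C − q_B) − 9q_C.
∂π/∂q_C = 60 − 4q_C − q_B = 0 ⇒ q_C = 15 − 0.25q_B.
By symmetry q_B = q_C; substituting into the reaction function, 1.25q_C = 15 and q_C = 12.
P_C = 69 − 2·12 − 12 = 33.
Profit = (33 − 9)·12 = 288.

288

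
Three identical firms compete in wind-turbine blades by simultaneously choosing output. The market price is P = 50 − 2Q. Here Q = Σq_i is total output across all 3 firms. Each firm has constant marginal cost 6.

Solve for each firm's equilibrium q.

5.5

A representative firm's profit is π_i = q_i(50 − 2Q) − 6q_i, with Q = q_i + Σ_{j≠i} q_j.
First-order condition: 44 − 4q_i − 2Σ_{j≠i} q_j = 0.
With identical firms, set every q_j = q: then 44 − 4q − 4q = 0, i.e. q = 44/8 = 5.5.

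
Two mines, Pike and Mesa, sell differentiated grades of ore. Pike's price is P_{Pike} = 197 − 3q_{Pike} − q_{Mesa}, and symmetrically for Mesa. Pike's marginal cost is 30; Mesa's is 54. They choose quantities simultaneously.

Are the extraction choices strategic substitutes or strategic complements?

strategic substitutes

Mine Pike's profit: π = q_{Pike}(197 − 3q_{Pike} − q_{Mesa}) − 30q_{Pike}.
∂π/∂q_{Pike} = 167 − 6q_{Pike} − q_{Mesa} = 0 ⇒ q_{Pike} = 167/6 − (1/6)q_{Mesa}.
The best-response slope dq_{Pike}/dq_{Mesa} = −1/6 < 0: the reaction function is downward-sloping, so the choices are strategic substitutes.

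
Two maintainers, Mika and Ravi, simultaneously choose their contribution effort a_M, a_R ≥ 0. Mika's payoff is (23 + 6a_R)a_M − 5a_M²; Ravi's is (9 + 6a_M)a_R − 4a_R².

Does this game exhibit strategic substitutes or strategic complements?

strategic complements

Expanding Mika's payoff: 23a_M + 6a_Ra_M − 5a_M².
∂π/∂a_M = 23 + 6a_R − 10a_M = 0, so a_M = 2.3 + 0.6a_R.
The best-response slope da_M/da_R = 0.6 > 0: the reaction function is upward-sloping, so the choices are strategic complements.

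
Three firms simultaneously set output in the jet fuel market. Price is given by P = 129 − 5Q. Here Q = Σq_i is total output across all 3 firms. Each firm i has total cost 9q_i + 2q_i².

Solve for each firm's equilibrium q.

5

A representative firm's profit is π_i = q_i(129 − 5Q) − 9q_i − 2q_i², with Q = q_i + Σ_{j≠i} q_j.
First-order condition: 120 − 14q_i − 5Σ_{j≠i} q_j = 0.
With identical firms, set every q_j = q: then 120 − 14q − 10q = 0, i.e. q = 120/24 = 5.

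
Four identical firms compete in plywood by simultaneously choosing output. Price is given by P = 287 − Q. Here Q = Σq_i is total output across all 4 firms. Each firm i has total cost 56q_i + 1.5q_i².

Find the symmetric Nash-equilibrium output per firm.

28.875

A representative firm's profit is π_i = q_i(287 − Q) − 56q_i − 1.5q_i², with Q = q_i + Σ_{j≠i} q_j.
First-order condition: 231 − 5q_i − Σ_{j≠i} q_j = 0.
With identical firms, set every q_j = q: then 231 − 5q − 3q = 0, i.e. q = 231/8 = 28.875.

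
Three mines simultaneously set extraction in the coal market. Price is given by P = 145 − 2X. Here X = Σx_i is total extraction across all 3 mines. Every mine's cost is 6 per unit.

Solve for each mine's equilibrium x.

17.375

A representative mine's profit is π_i = x_i(145 − 2X) − 6x_i, with X = x_i + Σ_{j≠i} x_j.
First-order condition: 139 − 4x_i − 2Σ_{j≠i} x_j = 0.
In a symmetric equilibrium every mine chooses the same x, so Σ_{j≠i} x_j = 2x. The condition becomes 139 − 8x = 0, giving x = 139/8 = 17.375.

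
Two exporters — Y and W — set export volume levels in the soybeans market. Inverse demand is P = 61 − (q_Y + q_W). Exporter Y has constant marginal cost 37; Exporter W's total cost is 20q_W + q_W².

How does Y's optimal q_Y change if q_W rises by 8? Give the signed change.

-4

Exporter Y's profit: π = q_Y(61 − (q_Y + q_W)) − 37q_Y.
∂π/∂q_Y = 24 − 2q_Y − q_W = 0, so q_Y = 12 − 0.5q_W.
The reaction-function slope is −0.5, so an 8-unit rise in q_W moves q_Y by −0.5 × 8 = −4. Y's best response falls — the actions are strategic substitutes.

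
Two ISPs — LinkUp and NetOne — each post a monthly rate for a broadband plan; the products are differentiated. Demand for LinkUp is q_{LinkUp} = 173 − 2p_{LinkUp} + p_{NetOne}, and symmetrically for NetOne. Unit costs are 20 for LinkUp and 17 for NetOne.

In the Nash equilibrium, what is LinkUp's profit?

LinkUp's profit: π = (p_{LinkUp} − 20)(173 − 2p_{LinkUp} + p_{NetOne}).
∂π/∂p_{LinkUp} = 213 − 4p_{LinkUp} + p_{NetOne} = 0 ⇒ p_{LinkUp} = 53.25 + 0.25p_{NetOne}.
Similarly p_{NetOne} = 51.75 + 0.25p_{LinkUp}.
Plugging p_{NetOne} into LinkUp's best response: p_{LinkUp} = 53.25 + 0.25(51.75 + 0.25p_{LinkUp}) ⇒ 0.9375p_{LinkUp} = 66.1875, so p_{LinkUp} = 70.6.
Then p_{NetOne} = 51.75 + 0.25·70.6 = 69.4.
q_{LinkUp} = 173 − 2·70.6 + 69.4 = 101.2.
Profit = (70.6 − 20)·101.2 = 5120.72.

5120.72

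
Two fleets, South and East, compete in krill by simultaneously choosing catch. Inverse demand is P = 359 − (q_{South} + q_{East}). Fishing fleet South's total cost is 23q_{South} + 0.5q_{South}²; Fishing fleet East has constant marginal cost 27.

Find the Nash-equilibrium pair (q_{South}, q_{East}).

68, 132

Fishing fleet South's profit: π = q_{South}(359 − (q_{South} + q_{East})) − 23q_{South} − 0.5q_{South}².
∂π/∂q_{South} = 336 − 3q_{South} − q_{East} = 0, so q_{South} = 112 − (1/3)q_{East}.
For East: ∂π/∂q_{East} = 332 − 2q_{East} − q_{South} = 0 ⇒ q_{East} = 166 − 0.5q_{South}.
Substituting the second reaction function into the first: q_{South} = 112 − (1/3)(166 − 0.5q_{South}), which gives (5/6)q_{South} = 170/3 ⇒ q_{South} = 68.
Then q_{East} = 166 − 0.5·68 = 132.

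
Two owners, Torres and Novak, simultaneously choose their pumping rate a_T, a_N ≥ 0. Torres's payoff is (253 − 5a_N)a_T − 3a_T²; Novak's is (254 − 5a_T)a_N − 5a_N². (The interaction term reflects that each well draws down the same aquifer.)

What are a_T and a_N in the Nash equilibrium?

Expanding Torres's payoff: 253a_T − 5a_Na_T − 3a_T².
∂π/∂a_T = 253 − 5a_N − 6a_T = 0, so a_T = 253/6 − (5/6)a_N.
Likewise for Novak: a_N = 25.4 − 0.5a_T.
Substituting the second reaction function into the first: a_T = 253/6 − (5/6)(25.4 − 0.5a_T), which gives (7/12)a_T = 21 ⇒ a_T = 36.
Then a_N = 25.4 − 0.5·36 = 7.4.

36, 7.4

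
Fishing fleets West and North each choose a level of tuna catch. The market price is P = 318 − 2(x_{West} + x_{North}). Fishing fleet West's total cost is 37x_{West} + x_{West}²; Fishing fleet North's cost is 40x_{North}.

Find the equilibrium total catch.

83.7

Fishing fleet West's profit: π = x_{West}(318 − 2(x_{West} + x_{North})) − 37x_{West} − x_{West}².
∂π/∂x_{West} = 281 − 6x_{West} − 2x_{North} = 0, so x_{West} = 281/6 − (1/3)x_{North}.
For North: ∂π/∂x_{North} = 278 − 4x_{North} − 2x_{West} = 0 ⇒ x_{North} = 69.5 − 0.5x_{West}.
Substituting the second reaction function into the first: x_{West} = 281/6 − (1/3)(69.5 − 0.5x_{West}), which gives (5/6)x_{West} = 71/3 ⇒ x_{West} = 28.4.
Then x_{North} = 69.5 − 0.5·28.4 = 55.3.
Total catch: 28.4 + 55.3 = 83.7.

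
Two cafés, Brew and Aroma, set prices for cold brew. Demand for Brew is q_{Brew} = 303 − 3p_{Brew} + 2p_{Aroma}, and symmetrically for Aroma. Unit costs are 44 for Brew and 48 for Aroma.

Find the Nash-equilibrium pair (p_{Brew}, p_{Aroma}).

109.5, 111

Brew's profit: π = (p_{Brew} − 44)(303 − 3p_{Brew} + 2p_{Aroma}).
∂π/∂p_{Brew} = 435 − 6p_{Brew} + 2p_{Aroma} = 0 ⇒ p_{Brew} = 72.5 + (1/3)p_{Aroma}.
Similarly p_{Aroma} = 74.5 + (1/3)p_{Brew}.
Substituting the second reaction function into the first: p_{Brew} = 72.5 + (1/3)(74.5 + (1/3)p_{Brew}), which gives (8/9)p_{Brew} = 292/3 ⇒ p_{Brew} = 109.5.
Then p_{Aroma} = 74.5 + (1/3)·109.5 = 111.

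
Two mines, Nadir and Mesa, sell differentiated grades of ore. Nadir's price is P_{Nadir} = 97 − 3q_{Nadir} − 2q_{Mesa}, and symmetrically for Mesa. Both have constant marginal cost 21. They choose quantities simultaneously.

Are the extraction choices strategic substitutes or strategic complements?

Mine Nadir's profit: π = q_{Nadir}(97 − 3q_{Nadir} − 2q_{Mesa}) − 21q_{Nadir}.
∂π/∂q_{Nadir} = 76 − 6q_{Nadir} − 2q_{Mesa} = 0 ⇒ q_{Nadir} = 38/3 − (1/3)q_{Mesa}.
The best-response slope dq_{Nadir}/dq_{Mesa} = −1/3 < 0: the reaction function is downward-sloping, so the choices are strategic substitutes.

strategic substitutes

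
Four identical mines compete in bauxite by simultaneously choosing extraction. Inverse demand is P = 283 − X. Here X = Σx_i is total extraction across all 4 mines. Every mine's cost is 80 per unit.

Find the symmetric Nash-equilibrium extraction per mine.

40.6

A representative mine's profit is π_i = x_i(283 − X) − 80x_i, with X = x_i + Σ_{j≠i} x_j.
First-order condition: 203 − 2x_i − Σ_{j≠i} x_j = 0.
Imposing symmetry (x_j = x for all j) turns Σ_{j≠i} x_j into 3x, so 203 = 5x and x = 40.6.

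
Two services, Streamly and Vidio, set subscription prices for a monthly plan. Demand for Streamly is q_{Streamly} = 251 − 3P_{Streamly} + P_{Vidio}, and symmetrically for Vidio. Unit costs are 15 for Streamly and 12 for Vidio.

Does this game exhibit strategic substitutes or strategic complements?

Streamly's profit: π = (P_{Streamly} − 15)(251 − 3P_{Streamly} + P_{Vidio}).
∂π/∂P_{Streamly} = 296 − 6P_{Streamly} + P_{Vidio} = 0 ⇒ P_{Streamly} = 148/3 + (1/6)P_{Vidio}.
The best-response slope dP_{Streamly}/dP_{Vidio} = 1/6 > 0: the reaction function is upward-sloping, so the choices are strategic complements.

strategic complements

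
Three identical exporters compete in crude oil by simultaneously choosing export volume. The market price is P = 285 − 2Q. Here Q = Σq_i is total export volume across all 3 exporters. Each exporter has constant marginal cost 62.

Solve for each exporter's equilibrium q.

27.875

A representative exporter's profit is π_i = q_i(285 − 2Q) − 62q_i, with Q = q_i + Σ_{j≠i} q_j.
First-order condition: 223 − 4q_i − 2Σ_{j≠i} q_j = 0.
With identical exporters, set every q_j = q: then 223 − 4q − 4q = 0, i.e. q = 223/8 = 27.875.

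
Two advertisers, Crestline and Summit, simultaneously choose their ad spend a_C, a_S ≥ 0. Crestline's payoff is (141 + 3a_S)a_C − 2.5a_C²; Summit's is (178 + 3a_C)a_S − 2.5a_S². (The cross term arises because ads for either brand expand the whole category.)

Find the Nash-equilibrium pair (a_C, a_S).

77.4375, 82.0625

Expanding Crestline's payoff: 141a_C + 3a_Sa_C − 2.5a_C².
∂π/∂a_C = 141 + 3a_S − 5a_C = 0, so a_C = 28.2 + 0.6a_S.
Likewise for Summit: a_S = 35.6 + 0.6a_C.
Plugging a_S into Crestline's best response: a_C = 28.2 + 0.6(35.6 + 0.6a_C) ⇒ 0.64a_C = 49.56, so a_C = 77.4375.
Then a_S = 35.6 + 0.6·77.4375 = 82.0625.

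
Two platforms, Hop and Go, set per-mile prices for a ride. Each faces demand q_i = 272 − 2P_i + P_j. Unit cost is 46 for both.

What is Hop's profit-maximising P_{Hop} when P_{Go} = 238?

150.5

Hop's profit: π = (P_{Hop} − 46)(272 − 2P_{Hop} + P_{Go}).
∂π/∂P_{Hop} = 364 − 4P_{Hop} + P_{Go} = 0 ⇒ P_{Hop} = 91 + 0.25P_{Go}.
At P_{Go} = 238: P_{Hop} = 91 + 0.25·238 = 150.5.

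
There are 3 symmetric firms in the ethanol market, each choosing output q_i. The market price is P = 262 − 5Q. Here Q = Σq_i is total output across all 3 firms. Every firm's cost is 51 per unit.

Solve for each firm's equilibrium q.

10.55

A representative firm's profit is π_i = q_i(262 − 5Q) − 51q_i, with Q = q_i + Σ_{j≠i} q_j.
First-order condition: 211 − 10q_i − 5Σ_{j≠i} q_j = 0.
In a symmetric equilibrium every firm chooses the same q, so Σ_{j≠i} q_j = 2q. The condition becomes 211 − 20q = 0, giving q = 211/20 = 10.55.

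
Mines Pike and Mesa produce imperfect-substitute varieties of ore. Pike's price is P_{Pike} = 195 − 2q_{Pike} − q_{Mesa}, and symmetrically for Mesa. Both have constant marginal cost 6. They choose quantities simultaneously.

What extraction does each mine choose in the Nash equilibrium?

37.8

Mine Pike's profit: π = q_{Pike}(195 − 2q_{Pike} − q_{Mesa}) − 6q_{Pike}.
∂π/∂q_{Pike} = 189 − 4q_{Pike} − q_{Mesa} = 0 ⇒ q_{Pike} = 47.25 − 0.25q_{Mesa}.
By symmetry q_{Mesa} = q_{Pike}; substituting into the reaction function, 1.25q_{Pike} = 47.25 and q_{Pike} = 37.8.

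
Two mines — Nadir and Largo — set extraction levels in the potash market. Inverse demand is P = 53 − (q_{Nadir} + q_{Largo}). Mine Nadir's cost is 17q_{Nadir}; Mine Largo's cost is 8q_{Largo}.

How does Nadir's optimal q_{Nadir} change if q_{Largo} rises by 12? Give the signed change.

Mine Nadir's profit: π = q_{Nadir}(53 − (q_{Nadir} + q_{Largo})) − 17q_{Nadir}.
∂π/∂q_{Nadir} = 36 − 2q_{Nadir} − q_{Largo} = 0, so q_{Nadir} = 18 − 0.5q_{Largo}.
The reaction-function slope is −0.5, so a 12-unit rise in q_{Largo} moves q_{Nadir} by −0.5 × 12 = −6. Nadir's best response falls — the actions are strategic substitutes.

-6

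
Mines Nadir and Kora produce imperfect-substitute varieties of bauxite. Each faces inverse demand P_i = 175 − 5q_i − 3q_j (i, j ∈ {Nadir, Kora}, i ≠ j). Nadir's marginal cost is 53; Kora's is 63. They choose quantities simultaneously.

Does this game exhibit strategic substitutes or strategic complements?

strategic substitutes

Mine Nadir's profit: π = q_{Nadir}(175 − 5q_{Nadir} − 3q_{Kora}) − 53q_{Nadir}.
∂π/∂q_{Nadir} = 122 − 10q_{Nadir} − 3q_{Kora} = 0 ⇒ q_{Nadir} = 12.2 − 0.3q_{Kora}.
The best-response slope dq_{Nadir}/dq_{Kora} = −0.3 < 0: the reaction function is downward-sloping, so the choices are strategic substitutes.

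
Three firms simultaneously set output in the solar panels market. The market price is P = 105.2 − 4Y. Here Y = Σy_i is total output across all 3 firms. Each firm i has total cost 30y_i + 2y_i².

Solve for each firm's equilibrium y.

A representative firm's profit is π_i = y_i(105.2 − 4Y) − 30y_i − 2y_i², with Y = y_i + Σ_{j≠i} y_j.
First-order condition: 75.2 − 12y_i − 4Σ_{j≠i} y_j = 0.
Imposing symmetry (y_j = y for all j) turns Σ_{j≠i} y_j into 2y, so 75.2 = 20y and y = 3.76.

3.76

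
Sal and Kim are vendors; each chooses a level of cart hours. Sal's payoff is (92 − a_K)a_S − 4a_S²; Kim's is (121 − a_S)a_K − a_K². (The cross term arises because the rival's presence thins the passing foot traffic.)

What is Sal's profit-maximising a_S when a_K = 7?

Expanding Sal's payoff: 92a_S − a_Ka_S − 4a_S².
∂π/∂a_S = 92 − a_K − 8a_S = 0, so a_S = 11.5 − 0.125a_K.
At a_K = 7: a_S = 11.5 − 0.125·7 = 10.625.

10.625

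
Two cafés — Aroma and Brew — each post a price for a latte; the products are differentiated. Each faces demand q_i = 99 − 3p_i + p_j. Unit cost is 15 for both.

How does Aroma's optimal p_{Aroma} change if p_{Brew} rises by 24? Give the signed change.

4

Aroma's profit: π = (p_{Aroma} − 15)(99 − 3p_{Aroma} + p_{Brew}).
∂π/∂p_{Aroma} = 144 − 6p_{Aroma} + p_{Brew} = 0 ⇒ p_{Aroma} = 24 + (1/6)p_{Brew}.
The reaction-function slope is 1/6, so a 24-unit rise in p_{Brew} moves p_{Aroma} by 1/6 × 24 = 4. Aroma's best response rises — the actions are strategic complements.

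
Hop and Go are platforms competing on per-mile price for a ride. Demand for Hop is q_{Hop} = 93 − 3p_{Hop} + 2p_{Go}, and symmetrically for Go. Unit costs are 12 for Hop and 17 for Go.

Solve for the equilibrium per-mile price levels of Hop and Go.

Hop's profit: π = (p_{Hop} − 12)(93 − 3p_{Hop} + 2p_{Go}).
∂π/∂p_{Hop} = 129 − 6p_{Hop} + 2p_{Go} = 0 ⇒ p_{Hop} = 21.5 + (1/3)p_{Go}.
Similarly p_{Go} = 24 + (1/3)p_{Hop}.
Substituting the second reaction function into the first: p_{Hop} = 21.5 + (1/3)(24 + (1/3)p_{Hop}), which gives (8/9)p_{Hop} = 29.5 ⇒ p_{Hop} = 33.1875.
Then p_{Go} = 24 + (1/3)·33.1875 = 35.0625.

33.1875, 35.0625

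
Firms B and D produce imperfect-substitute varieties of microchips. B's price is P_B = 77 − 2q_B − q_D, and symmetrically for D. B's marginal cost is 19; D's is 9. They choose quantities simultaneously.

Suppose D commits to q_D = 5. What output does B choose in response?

Firm B's profit: π = q_B(77 − 2q_B − q_D) − 19q_B.
∂π/∂q_B = 58 − 4q_B − q_D = 0 ⇒ q_B = 14.5 − 0.25q_D.
At q_D = 5: q_B = 14.5 − 0.25·5 = 13.25.

13.25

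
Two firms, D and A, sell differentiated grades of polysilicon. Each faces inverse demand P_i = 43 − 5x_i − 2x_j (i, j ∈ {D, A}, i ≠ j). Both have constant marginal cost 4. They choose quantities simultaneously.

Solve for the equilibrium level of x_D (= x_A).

Firm D's profit: π = x_D(43 − 5x_D − 2x_A) − 4x_D.
∂π/∂x_D = 39 − 10x_D − 2x_A = 0 ⇒ x_D = 3.9 − 0.2x_A.
By symmetry x_A = x_D; substituting into the reaction function, 1.2x_D = 3.9 and x_D = 3.25.

3.25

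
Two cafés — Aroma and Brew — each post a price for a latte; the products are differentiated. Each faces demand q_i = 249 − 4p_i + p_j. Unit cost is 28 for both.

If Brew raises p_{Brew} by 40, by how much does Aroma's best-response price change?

Aroma's profit: π = (p_{Aroma} − 28)(249 − 4p_{Aroma} + p_{Brew}).
∂π/∂p_{Aroma} = 361 − 8p_{Aroma} + p_{Brew} = 0 ⇒ p_{Aroma} = 45.125 + 0.125p_{Brew}.
The reaction-function slope is 0.125, so a 40-unit rise in p_{Brew} moves p_{Aroma} by 0.125 × 40 = 5. Aroma's best response rises — the actions are strategic complements.

5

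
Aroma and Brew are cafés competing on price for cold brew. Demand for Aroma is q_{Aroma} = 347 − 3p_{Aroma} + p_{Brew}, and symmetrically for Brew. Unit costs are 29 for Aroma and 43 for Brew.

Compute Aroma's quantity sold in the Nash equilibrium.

177

Aroma's profit: π = (p_{Aroma} − 29)(347 − 3p_{Aroma} + p_{Brew}).
∂π/∂p_{Aroma} = 434 − 6p_{Aroma} + p_{Brew} = 0 ⇒ p_{Aroma} = 217/3 + (1/6)p_{Brew}.
Similarly p_{Brew} = 238/3 + (1/6)p_{Aroma}.
Plugging p_{Brew} into Aroma's best response: p_{Aroma} = 217/3 + (1/6)(238/3 + (1/6)p_{Aroma}) ⇒ (35/36)p_{Aroma} = 770/9, so p_{Aroma} = 88.
Then p_{Brew} = 238/3 + (1/6)·88 = 94.
q_{Aroma} = 347 − 3·88 + 94 = 177.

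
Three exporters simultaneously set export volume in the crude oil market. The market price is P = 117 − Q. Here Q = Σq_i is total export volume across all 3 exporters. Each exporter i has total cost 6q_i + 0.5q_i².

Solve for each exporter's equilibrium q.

A representative exporter's profit is π_i = q_i(117 − Q) − 6q_i − 0.5q_i², with Q = q_i + Σ_{j≠i} q_j.
First-order condition: 111 − 3q_i − Σ_{j≠i} q_j = 0.
With identical exporters, set every q_j = q: then 111 − 3q − 2q = 0, i.e. q = 111/5 = 22.2.

22.2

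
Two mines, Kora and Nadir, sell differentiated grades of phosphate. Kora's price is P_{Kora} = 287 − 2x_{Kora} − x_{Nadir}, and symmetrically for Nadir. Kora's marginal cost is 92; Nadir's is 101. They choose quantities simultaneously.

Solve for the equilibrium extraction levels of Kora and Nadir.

39.6, 36.6

Mine Kora's profit: π = x_{Kora}(287 − 2x_{Kora} − x_{Nadir}) − 92x_{Kora}.
∂π/∂x_{Kora} = 195 − 4x_{Kora} − x_{Nadir} = 0 ⇒ x_{Kora} = 48.75 − 0.25x_{Nadir}.
Similarly x_{Nadir} = 46.5 − 0.25x_{Kora}.
Substituting the second reaction function into the first: x_{Kora} = 48.75 − 0.25(46.5 − 0.25x_{Kora}), which gives 0.9375x_{Kora} = 37.125 ⇒ x_{Kora} = 39.6.
Then x_{Nadir} = 46.5 − 0.25·39.6 = 36.6.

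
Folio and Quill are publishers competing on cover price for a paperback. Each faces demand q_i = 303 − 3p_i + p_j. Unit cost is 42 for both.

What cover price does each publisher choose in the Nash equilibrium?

Folio's profit: π = (p_{Folio} − 42)(303 − 3p_{Folio} + p_{Quill}).
∂π/∂p_{Folio} = 429 − 6p_{Folio} + p_{Quill} = 0 ⇒ p_{Folio} = 71.5 + (1/6)p_{Quill}.
By symmetry p_{Quill} = p_{Folio}; substituting into the reaction function, (5/6)p_{Folio} = 71.5 and p_{Folio} = 85.8.

85.8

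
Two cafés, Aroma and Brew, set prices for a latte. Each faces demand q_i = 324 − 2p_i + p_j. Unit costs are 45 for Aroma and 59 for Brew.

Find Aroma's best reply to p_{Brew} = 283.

Aroma's profit: π = (p_{Aroma} − 45)(324 − 2p_{Aroma} + p_{Brew}).
∂π/∂p_{Aroma} = 414 − 4p_{Aroma} + p_{Brew} = 0 ⇒ p_{Aroma} = 103.5 + 0.25p_{Brew}.
At p_{Brew} = 283: p_{Aroma} = 103.5 + 0.25·283 = 174.25.

174.25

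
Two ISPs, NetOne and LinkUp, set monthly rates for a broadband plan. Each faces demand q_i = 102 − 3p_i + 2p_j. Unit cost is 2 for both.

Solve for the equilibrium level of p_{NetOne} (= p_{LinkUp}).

NetOne's profit: π = (p_{NetOne} − 2)(102 − 3p_{NetOne} + 2p_{LinkUp}).
∂π/∂p_{NetOne} = 108 − 6p_{NetOne} + 2p_{LinkUp} = 0 ⇒ p_{NetOne} = 18 + (1/3)p_{LinkUp}.
Setting p_{NetOne} = p_{LinkUp} in the reaction function: p_{NetOne} = 18 + (1/3)p_{NetOne}, so p_{NetOne} = 18 / (2/3) = 27.

27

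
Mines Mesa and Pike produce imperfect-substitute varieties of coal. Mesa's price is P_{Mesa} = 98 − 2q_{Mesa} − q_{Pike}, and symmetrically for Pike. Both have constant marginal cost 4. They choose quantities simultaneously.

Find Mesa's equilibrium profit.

706.88

Mine Mesa's profit: π = q_{Mesa}(98 − 2q_{Mesa} − q_{Pike}) − 4q_{Mesa}.
∂π/∂q_{Mesa} = 94 − 4q_{Mesa} − q_{Pike} = 0 ⇒ q_{Mesa} = 23.5 − 0.25q_{Pike}.
By symmetry q_{Pike} = q_{Mesa}; substituting into the reaction function, 1.25q_{Mesa} = 23.5 and q_{Mesa} = 18.8.
P_{Mesa} = 98 − 2·18.8 − 18.8 = 41.6.
Profit = (41.6 − 4)·18.8 = 706.88.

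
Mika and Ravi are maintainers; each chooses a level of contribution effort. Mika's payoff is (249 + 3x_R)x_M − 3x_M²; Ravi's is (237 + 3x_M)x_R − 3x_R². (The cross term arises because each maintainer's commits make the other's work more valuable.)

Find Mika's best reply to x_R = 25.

Expanding Mika's payoff: 249x_M + 3x_Rx_M − 3x_M².
∂π/∂x_M = 249 + 3x_R − 6x_M = 0, so x_M = 41.5 + 0.5x_R.
At x_R = 25: x_M = 41.5 + 0.5·25 = 54.

54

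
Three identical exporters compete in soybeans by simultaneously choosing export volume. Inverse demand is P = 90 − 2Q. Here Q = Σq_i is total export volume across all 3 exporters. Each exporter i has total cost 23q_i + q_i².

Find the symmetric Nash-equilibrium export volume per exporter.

6.7

A representative exporter's profit is π_i = q_i(90 − 2Q) − 23q_i − q_i², with Q = q_i + Σ_{j≠i} q_j.
First-order condition: 67 − 6q_i − 2Σ_{j≠i} q_j = 0.
Imposing symmetry (q_j = q for all j) turns Σ_{j≠i} q_j into 2q, so 67 = 10q and q = 6.7.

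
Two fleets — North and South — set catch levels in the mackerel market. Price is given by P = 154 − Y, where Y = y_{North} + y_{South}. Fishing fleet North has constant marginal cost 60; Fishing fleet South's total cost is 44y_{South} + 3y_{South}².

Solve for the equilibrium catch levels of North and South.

Fishing fleet North's profit: π = y_{North}(154 − (y_{North} + y_{South})) − 60y_{North}.
∂π/∂y_{North} = 94 − 2y_{North} − y_{South} = 0, so y_{North} = 47 − 0.5y_{South}.
For South: ∂π/∂y_{South} = 110 − 8y_{South} − y_{North} = 0 ⇒ y_{South} = 13.75 − 0.125y_{North}.
Solving the two reaction functions simultaneously: (1 − (−0.5)(−0.125))y_{North} = 47 − 0.5·13.75, so 0.9375y_{North} = 40.125 and y_{North} = 42.8.
Then y_{South} = 13.75 − 0.125·42.8 = 8.4.

42.8, 8.4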